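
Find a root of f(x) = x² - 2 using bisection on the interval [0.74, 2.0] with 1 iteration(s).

f(x) = x² - 2
Initial interval: [0.74, 2.0]

Iteration 1:
  c_1 = (0.740000 + 2.000000)/2 = 1.370000
  f(c_1) = f(1.370000) = -0.123100
  f(a) × f(c) ≥ 0, new interval: [1.370000, 2.000000]

After 1 iteration(s), the approximation is c_1 = 1.370000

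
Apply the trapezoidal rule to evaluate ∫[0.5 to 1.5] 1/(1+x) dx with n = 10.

f(x) = 1/(1+x)
a = 0.5, b = 1.5, n = 10
h = (b - a)/n = 0.100000

Trapezoidal rule: (h/2)[f(x₀) + 2f(x₁) + 2f(x₂) + ... + f(xₙ)]

x_0 = 0.5000, f(x_0) = 0.666667, coefficient = 1
x_1 = 0.6000, f(x_1) = 0.625000, coefficient = 2
x_2 = 0.7000, f(x_2) = 0.588235, coefficient = 2
x_3 = 0.8000, f(x_3) = 0.555556, coefficient = 2
x_4 = 0.9000, f(x_4) = 0.526316, coefficient = 2
x_5 = 1.0000, f(x_5) = 0.500000, coefficient = 2
x_6 = 1.1000, f(x_6) = 0.476190, coefficient = 2
x_7 = 1.2000, f(x_7) = 0.454545, coefficient = 2
x_8 = 1.3000, f(x_8) = 0.434783, coefficient = 2
x_9 = 1.4000, f(x_9) = 0.416667, coefficient = 2
x_10 = 1.5000, f(x_10) = 0.400000, coefficient = 1

I ≈ (0.100000/2) × 10.221250 = 0.511063
Exact value: 0.510826
Error: 0.000237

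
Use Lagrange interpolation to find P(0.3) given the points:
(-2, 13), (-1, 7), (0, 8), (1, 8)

Lagrange interpolation formula:
P(x) = Σ yᵢ × Lᵢ(x)
where Lᵢ(x) = Π_{j≠i} (x - xⱼ)/(xᵢ - xⱼ)

L_0(0.3) = (0.3 - (-1))/(-2 - (-1)) × (0.3 - 0)/(-2 - 0) × (0.3 - 1)/(-2 - 1) = 0.045500
L_1(0.3) = (0.3 - (-2))/(-1 - (-2)) × (0.3 - 0)/(-1 - 0) × (0.3 - 1)/(-1 - 1) = -0.241500
L_2(0.3) = (0.3 - (-2))/(0 - (-2)) × (0.3 - (-1))/(0 - (-1)) × (0.3 - 1)/(0 - 1) = 1.046500
L_3(0.3) = (0.3 - (-2))/(1 - (-2)) × (0.3 - (-1))/(1 - (-1)) × (0.3 - 0)/(1 - 0) = 0.149500

P(0.3) = 13×L_0(0.3) + 7×L_1(0.3) + 8×L_2(0.3) + 8×L_3(0.3)
P(0.3) = 8.469000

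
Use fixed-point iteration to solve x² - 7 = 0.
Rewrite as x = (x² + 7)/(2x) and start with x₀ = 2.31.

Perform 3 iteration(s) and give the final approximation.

Equation: x² - 7 = 0
Fixed-point form: x = (x² + 7)/(2x)
x₀ = 2.31

x_1 = g(2.310000) = 2.670152
x_2 = g(2.670152) = 2.645863
x_3 = g(2.645863) = 2.645751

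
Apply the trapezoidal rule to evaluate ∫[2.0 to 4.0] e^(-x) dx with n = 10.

f(x) = e^(-x)
a = 2.0, b = 4.0, n = 10
h = (b - a)/n = 0.200000

Trapezoidal rule: (h/2)[f(x₀) + 2f(x₁) + 2f(x₂) + ... + f(xₙ)]

x_0 = 2.0000, f(x_0) = 0.135335, coefficient = 1
x_1 = 2.2000, f(x_1) = 0.110803, coefficient = 2
x_2 = 2.4000, f(x_2) = 0.090718, coefficient = 2
x_3 = 2.6000, f(x_3) = 0.074274, coefficient = 2
x_4 = 2.8000, f(x_4) = 0.060810, coefficient = 2
x_5 = 3.0000, f(x_5) = 0.049787, coefficient = 2
x_6 = 3.2000, f(x_6) = 0.040762, coefficient = 2
x_7 = 3.4000, f(x_7) = 0.033373, coefficient = 2
x_8 = 3.6000, f(x_8) = 0.027324, coefficient = 2
x_9 = 3.8000, f(x_9) = 0.022371, coefficient = 2
x_10 = 4.0000, f(x_10) = 0.018316, coefficient = 1

I ≈ (0.200000/2) × 1.174095 = 0.117409
Exact value: 0.117020
Error: 0.000390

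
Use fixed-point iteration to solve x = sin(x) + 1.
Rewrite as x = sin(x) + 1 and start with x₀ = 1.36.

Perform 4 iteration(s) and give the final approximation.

Equation: x = sin(x) + 1
Fixed-point form: x = sin(x) + 1
x₀ = 1.36

x_1 = g(1.360000) = 1.977865
x_2 = g(1.977865) = 1.918285
x_3 = g(1.918285) = 1.940231
x_4 = g(1.940231) = 1.932532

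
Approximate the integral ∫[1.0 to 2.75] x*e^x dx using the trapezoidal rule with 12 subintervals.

f(x) = x*e^x
a = 1.0, b = 2.75, n = 12
h = (b - a)/n = 0.145833

Trapezoidal rule: (h/2)[f(x₀) + 2f(x₁) + 2f(x₂) + ... + f(xₙ)]

x_0 = 1.0000, f(x_0) = 2.718282, coefficient = 1
x_1 = 1.1458, f(x_1) = 3.603716, coefficient = 2
x_2 = 1.2917, f(x_2) = 4.700176, coefficient = 2
x_3 = 1.4375, f(x_3) = 6.052101, coefficient = 2
x_4 = 1.5833, f(x_4) = 7.712679, coefficient = 2
x_5 = 1.7292, f(x_5) = 9.745506, coefficient = 2
x_6 = 1.8750, f(x_6) = 12.226536, coefficient = 2
x_7 = 2.0208, f(x_7) = 15.246398, coefficient = 2
x_8 = 2.1667, f(x_8) = 18.913133, coefficient = 2
x_9 = 2.3125, f(x_9) = 23.355423, coefficient = 2
x_10 = 2.4583, f(x_10) = 28.726411, coefficient = 2
x_11 = 2.6042, f(x_11) = 35.208213, coefficient = 2
x_12 = 2.7500, f(x_12) = 43.017238, coefficient = 1

I ≈ (0.145833/2) × 376.716106 = 27.468883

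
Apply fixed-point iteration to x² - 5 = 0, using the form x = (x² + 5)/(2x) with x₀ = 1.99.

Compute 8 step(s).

Equation: x² - 5 = 0
Fixed-point form: x = (x² + 5)/(2x)
x₀ = 1.99

x_1 = g(1.990000) = 2.251281
x_2 = g(2.251281) = 2.236119
x_3 = g(2.236119) = 2.236068
x_4 = g(2.236068) = 2.236068
x_5 = g(2.236068) = 2.236068
x_6 = g(2.236068) = 2.236068
x_7 = g(2.236068) = 2.236068
x_8 = g(2.236068) = 2.236068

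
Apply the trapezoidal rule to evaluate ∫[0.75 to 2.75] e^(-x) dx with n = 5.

f(x) = e^(-x)
a = 0.75, b = 2.75, n = 5
h = (b - a)/n = 0.400000

Trapezoidal rule: (h/2)[f(x₀) + 2f(x₁) + 2f(x₂) + ... + f(xₙ)]

x_0 = 0.7500, f(x_0) = 0.472367, coefficient = 1
x_1 = 1.1500, f(x_1) = 0.316637, coefficient = 2
x_2 = 1.5500, f(x_2) = 0.212248, coefficient = 2
x_3 = 1.9500, f(x_3) = 0.142274, coefficient = 2
x_4 = 2.3500, f(x_4) = 0.095369, coefficient = 2
x_5 = 2.7500, f(x_5) = 0.063928, coefficient = 1

I ≈ (0.400000/2) × 2.069350 = 0.413870
Exact value: 0.408439
Error: 0.005431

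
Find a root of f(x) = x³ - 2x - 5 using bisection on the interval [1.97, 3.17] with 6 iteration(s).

f(x) = x³ - 2x - 5
Initial interval: [1.97, 3.17]

Iteration 1:
  c_1 = (1.970000 + 3.170000)/2 = 2.570000
  f(c_1) = f(2.570000) = 6.834593
  f(a) × f(c) < 0, new interval: [1.970000, 2.570000]
Iteration 2:
  c_2 = (1.970000 + 2.570000)/2 = 2.270000
  f(c_2) = f(2.270000) = 2.157083
  f(a) × f(c) < 0, new interval: [1.970000, 2.270000]
Iteration 3:
  c_3 = (1.970000 + 2.270000)/2 = 2.120000
  f(c_3) = f(2.120000) = 0.288128
  f(a) × f(c) < 0, new interval: [1.970000, 2.120000]
Iteration 4:
  c_4 = (1.970000 + 2.120000)/2 = 2.045000
  f(c_4) = f(2.045000) = -0.537759
  f(a) × f(c) ≥ 0, new interval: [2.045000, 2.120000]
Iteration 5:
  c_5 = (2.045000 + 2.120000)/2 = 2.082500
  f(c_5) = f(2.082500) = -0.133601
  f(a) × f(c) ≥ 0, new interval: [2.082500, 2.120000]
Iteration 6:
  c_6 = (2.082500 + 2.120000)/2 = 2.101250
  f(c_6) = f(2.101250) = 0.075047
  f(a) × f(c) < 0, new interval: [2.082500, 2.101250]

After 6 iteration(s), the approximation is c_6 = 2.101250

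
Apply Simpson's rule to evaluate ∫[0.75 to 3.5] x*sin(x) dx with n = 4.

f(x) = x*sin(x)
a = 0.75, b = 3.5, n = 4
h = (b - a)/n = 0.687500

Simpson's rule: (h/3)[f(x₀) + 4f(x₁) + 2f(x₂) + ... + f(xₙ)]

x_0 = 0.7500, f(x_0) = 0.511229, coefficient = 1
x_1 = 1.4375, f(x_1) = 1.424748, coefficient = 4
x_2 = 2.1250, f(x_2) = 1.806930, coefficient = 2
x_3 = 2.8125, f(x_3) = 0.908956, coefficient = 4
x_4 = 3.5000, f(x_4) = -1.227741, coefficient = 1

I ≈ (0.687500/3) × 12.232165 = 2.803205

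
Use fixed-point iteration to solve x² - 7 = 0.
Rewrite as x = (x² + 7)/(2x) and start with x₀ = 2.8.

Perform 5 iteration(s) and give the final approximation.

Equation: x² - 7 = 0
Fixed-point form: x = (x² + 7)/(2x)
x₀ = 2.8

x_1 = g(2.800000) = 2.650000
x_2 = g(2.650000) = 2.645755
x_3 = g(2.645755) = 2.645751
x_4 = g(2.645751) = 2.645751
x_5 = g(2.645751) = 2.645751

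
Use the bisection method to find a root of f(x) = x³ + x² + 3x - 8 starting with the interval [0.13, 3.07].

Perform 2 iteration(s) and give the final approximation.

f(x) = x³ + x² + 3x - 8
Initial interval: [0.13, 3.07]

Iteration 1:
  c_1 = (0.130000 + 3.070000)/2 = 1.600000
  f(c_1) = f(1.600000) = 3.456000
  f(a) × f(c) < 0, new interval: [0.130000, 1.600000]
Iteration 2:
  c_2 = (0.130000 + 1.600000)/2 = 0.865000
  f(c_2) = f(0.865000) = -4.009560
  f(a) × f(c) ≥ 0, new interval: [0.865000, 1.600000]

After 2 iteration(s), the approximation is c_2 = 0.865000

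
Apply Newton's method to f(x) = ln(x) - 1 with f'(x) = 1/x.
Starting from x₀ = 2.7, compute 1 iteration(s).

f(x) = ln(x) - 1
f'(x) = 1/x
x₀ = 2.7

Newton-Raphson formula: x_{n+1} = x_n - f(x_n)/f'(x_n)

Iteration 1:
  f(2.700000) = -0.006748
  f'(2.700000) = 0.370370
  x_1 = 2.700000 - (-0.006748)/0.370370 = 2.718220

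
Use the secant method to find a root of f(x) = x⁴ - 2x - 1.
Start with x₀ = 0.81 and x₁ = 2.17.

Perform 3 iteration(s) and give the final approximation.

f(x) = x⁴ - 2x - 1
x₀ = 0.81, x₁ = 2.17

Secant formula: x_{n+1} = x_n - f(x_n)(x_n - x_{n-1})/(f(x_n) - f(x_{n-1}))

Iteration 1:
  f(0.810000) = -2.189533
  f(2.170000) = 16.833739
  x_2 = 2.170000 - 16.833739×(2.170000 - 0.810000)/(16.833739 - (-2.189533))
       = 0.966533
Iteration 2:
  f(2.170000) = 16.833739
  f(0.966533) = -2.060363
  x_3 = 0.966533 - (-2.060363)×(0.966533 - 2.170000)/(-2.060363 - 16.833739)
       = 1.097768
Iteration 3:
  f(0.966533) = -2.060363
  f(1.097768) = -1.743282
  x_4 = 1.097768 - (-1.743282)×(1.097768 - 0.966533)/(-1.743282 - (-2.060363))
       = 1.819290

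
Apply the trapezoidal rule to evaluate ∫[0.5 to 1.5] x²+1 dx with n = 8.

f(x) = x²+1
a = 0.5, b = 1.5, n = 8
h = (b - a)/n = 0.125000

Trapezoidal rule: (h/2)[f(x₀) + 2f(x₁) + 2f(x₂) + ... + f(xₙ)]

x_0 = 0.5000, f(x_0) = 1.250000, coefficient = 1
x_1 = 0.6250, f(x_1) = 1.390625, coefficient = 2
x_2 = 0.7500, f(x_2) = 1.562500, coefficient = 2
x_3 = 0.8750, f(x_3) = 1.765625, coefficient = 2
x_4 = 1.0000, f(x_4) = 2.000000, coefficient = 2
x_5 = 1.1250, f(x_5) = 2.265625, coefficient = 2
x_6 = 1.2500, f(x_6) = 2.562500, coefficient = 2
x_7 = 1.3750, f(x_7) = 2.890625, coefficient = 2
x_8 = 1.5000, f(x_8) = 3.250000, coefficient = 1

I ≈ (0.125000/2) × 33.375000 = 2.085938
Exact value: 2.083333
Error: 0.002604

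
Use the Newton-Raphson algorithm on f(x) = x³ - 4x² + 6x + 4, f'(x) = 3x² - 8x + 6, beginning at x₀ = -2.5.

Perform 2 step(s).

f(x) = x³ - 4x² + 6x + 4
f'(x) = 3x² - 8x + 6
x₀ = -2.5

Newton-Raphson formula: x_{n+1} = x_n - f(x_n)/f'(x_n)

Iteration 1:
  f(-2.500000) = -51.625000
  f'(-2.500000) = 44.750000
  x_1 = -2.500000 - (-51.625000)/44.750000 = -1.346369
Iteration 2:
  f(-1.346369) = -13.769621
  f'(-1.346369) = 22.209076
  x_2 = -1.346369 - (-13.769621)/22.209076 = -0.726369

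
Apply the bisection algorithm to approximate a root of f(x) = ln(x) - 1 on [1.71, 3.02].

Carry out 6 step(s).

f(x) = ln(x) - 1
Initial interval: [1.71, 3.02]

Iteration 1:
  c_1 = (1.710000 + 3.020000)/2 = 2.365000
  f(c_1) = f(2.365000) = -0.139222
  f(a) × f(c) ≥ 0, new interval: [2.365000, 3.020000]
Iteration 2:
  c_2 = (2.365000 + 3.020000)/2 = 2.692500
  f(c_2) = f(2.692500) = -0.009530
  f(a) × f(c) ≥ 0, new interval: [2.692500, 3.020000]
Iteration 3:
  c_3 = (2.692500 + 3.020000)/2 = 2.856250
  f(c_3) = f(2.856250) = 0.049510
  f(a) × f(c) < 0, new interval: [2.692500, 2.856250]
Iteration 4:
  c_4 = (2.692500 + 2.856250)/2 = 2.774375
  f(c_4) = f(2.774375) = 0.020425
  f(a) × f(c) < 0, new interval: [2.692500, 2.774375]
Iteration 5:
  c_5 = (2.692500 + 2.774375)/2 = 2.733437
  f(c_5) = f(2.733437) = 0.005560
  f(a) × f(c) < 0, new interval: [2.692500, 2.733437]
Iteration 6:
  c_6 = (2.692500 + 2.733437)/2 = 2.712969
  f(c_6) = f(2.712969) = -0.001956
  f(a) × f(c) ≥ 0, new interval: [2.712969, 2.733437]

After 6 iteration(s), the approximation is c_6 = 2.712969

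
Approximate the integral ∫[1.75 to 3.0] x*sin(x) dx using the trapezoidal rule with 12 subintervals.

f(x) = x*sin(x)
a = 1.75, b = 3.0, n = 12
h = (b - a)/n = 0.104167

Trapezoidal rule: (h/2)[f(x₀) + 2f(x₁) + 2f(x₂) + ... + f(xₙ)]

x_0 = 1.7500, f(x_0) = 1.721975, coefficient = 1
x_1 = 1.8542, f(x_1) = 1.780220, coefficient = 2
x_2 = 1.9583, f(x_2) = 1.813109, coefficient = 2
x_3 = 2.0625, f(x_3) = 1.818155, coefficient = 2
x_4 = 2.1667, f(x_4) = 1.793264, coefficient = 2
x_5 = 2.2708, f(x_5) = 1.736775, coefficient = 2
x_6 = 2.3750, f(x_6) = 1.647502, coefficient = 2
x_7 = 2.4792, f(x_7) = 1.524766, coefficient = 2
x_8 = 2.5833, f(x_8) = 1.368419, coefficient = 2
x_9 = 2.6875, f(x_9) = 1.178864, coefficient = 2
x_10 = 2.7917, f(x_10) = 0.957062, coefficient = 2
x_11 = 2.8958, f(x_11) = 0.704536, coefficient = 2
x_12 = 3.0000, f(x_12) = 0.423360, coefficient = 1

I ≈ (0.104167/2) × 34.790678 = 1.812014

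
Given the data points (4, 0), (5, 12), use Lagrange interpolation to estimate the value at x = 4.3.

Lagrange interpolation formula:
P(x) = Σ yᵢ × Lᵢ(x)
where Lᵢ(x) = Π_{j≠i} (x - xⱼ)/(xᵢ - xⱼ)

L_0(4.3) = (4.3 - 5)/(4 - 5) = 0.700000
L_1(4.3) = (4.3 - 4)/(5 - 4) = 0.300000

P(4.3) = 0×L_0(4.3) + 12×L_1(4.3)
P(4.3) = 3.600000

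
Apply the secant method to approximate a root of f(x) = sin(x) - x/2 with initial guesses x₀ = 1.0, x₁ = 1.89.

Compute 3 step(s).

f(x) = sin(x) - x/2
x₀ = 1.0, x₁ = 1.89

Secant formula: x_{n+1} = x_n - f(x_n)(x_n - x_{n-1})/(f(x_n) - f(x_{n-1}))

Iteration 1:
  f(1.000000) = 0.341471
  f(1.890000) = 0.004486
  x_2 = 1.890000 - 0.004486×(1.890000 - 1.000000)/(0.004486 - 0.341471)
       = 1.901847
Iteration 2:
  f(1.890000) = 0.004486
  f(1.901847) = -0.005222
  x_3 = 1.901847 - (-0.005222)×(1.901847 - 1.890000)/(-0.005222 - 0.004486)
       = 1.895474
Iteration 3:
  f(1.901847) = -0.005222
  f(1.895474) = 0.000017
  x_4 = 1.895474 - 0.000017×(1.895474 - 1.901847)/(0.000017 - (-0.005222))
       = 1.895494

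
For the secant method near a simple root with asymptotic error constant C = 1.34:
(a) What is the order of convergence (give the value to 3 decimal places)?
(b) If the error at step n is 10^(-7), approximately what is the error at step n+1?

(a) Secant method has superlinear convergence with order φ = (1+√5)/2 ≈ 1.618.
    This means |e_{n+1}| ≈ C|e_n|^1.618.

(b) With |e_n| = 10^(-7) and C = 1.34:
    |e_{n+1}| ≈ 1.34 × (10^(-7))^1.618 = 1.34 × 10^(-11.33)

(a) ≈ 1.618 (golden ratio); (b) |e_{n+1}| ≈ 6.322e-12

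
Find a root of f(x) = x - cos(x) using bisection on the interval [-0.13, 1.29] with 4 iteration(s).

f(x) = x - cos(x)
Initial interval: [-0.13, 1.29]

Iteration 1:
  c_1 = (-0.130000 + 1.290000)/2 = 0.580000
  f(c_1) = f(0.580000) = -0.256463
  f(a) × f(c) ≥ 0, new interval: [0.580000, 1.290000]
Iteration 2:
  c_2 = (0.580000 + 1.290000)/2 = 0.935000
  f(c_2) = f(0.935000) = 0.341182
  f(a) × f(c) < 0, new interval: [0.580000, 0.935000]
Iteration 3:
  c_3 = (0.580000 + 0.935000)/2 = 0.757500
  f(c_3) = f(0.757500) = 0.030944
  f(a) × f(c) < 0, new interval: [0.580000, 0.757500]
Iteration 4:
  c_4 = (0.580000 + 0.757500)/2 = 0.668750
  f(c_4) = f(0.668750) = -0.115847
  f(a) × f(c) ≥ 0, new interval: [0.668750, 0.757500]

After 4 iteration(s), the approximation is c_4 = 0.668750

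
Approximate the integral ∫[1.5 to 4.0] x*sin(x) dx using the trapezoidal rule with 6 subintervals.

f(x) = x*sin(x)
a = 1.5, b = 4.0, n = 6
h = (b - a)/n = 0.416667

Trapezoidal rule: (h/2)[f(x₀) + 2f(x₁) + 2f(x₂) + ... + f(xₙ)]

x_0 = 1.5000, f(x_0) = 1.496242, coefficient = 1
x_1 = 1.9167, f(x_1) = 1.803163, coefficient = 2
x_2 = 2.3333, f(x_2) = 1.687200, coefficient = 2
x_3 = 2.7500, f(x_3) = 1.049568, coefficient = 2
x_4 = 3.1667, f(x_4) = -0.079393, coefficient = 2
x_5 = 3.5833, f(x_5) = -1.531924, coefficient = 2
x_6 = 4.0000, f(x_6) = -3.027210, coefficient = 1

I ≈ (0.416667/2) × 4.326261 = 0.901304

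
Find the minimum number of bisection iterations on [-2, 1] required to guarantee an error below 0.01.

We need (b-a)/2^n ≤ 0.01
(1 - (-2))/2^n ≤ 0.01
3/2^n ≤ 0.01
2^n ≥ 300
n ≥ log₂(300) = 8.23
n ≥ 9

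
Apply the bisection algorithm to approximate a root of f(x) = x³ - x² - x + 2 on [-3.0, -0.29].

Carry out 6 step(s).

f(x) = x³ - x² - x + 2
Initial interval: [-3.0, -0.29]

Iteration 1:
  c_1 = (-3.000000 + (-0.290000))/2 = -1.645000
  f(c_1) = f(-1.645000) = -3.512436
  f(a) × f(c) ≥ 0, new interval: [-1.645000, -0.290000]
Iteration 2:
  c_2 = (-1.645000 + (-0.290000))/2 = -0.967500
  f(c_2) = f(-0.967500) = 1.125809
  f(a) × f(c) < 0, new interval: [-1.645000, -0.967500]
Iteration 3:
  c_3 = (-1.645000 + (-0.967500))/2 = -1.306250
  f(c_3) = f(-1.306250) = -0.628879
  f(a) × f(c) ≥ 0, new interval: [-1.306250, -0.967500]
Iteration 4:
  c_4 = (-1.306250 + (-0.967500))/2 = -1.136875
  f(c_4) = f(-1.136875) = 0.374997
  f(a) × f(c) < 0, new interval: [-1.306250, -1.136875]
Iteration 5:
  c_5 = (-1.306250 + (-1.136875))/2 = -1.221562
  f(c_5) = f(-1.221562) = -0.093486
  f(a) × f(c) ≥ 0, new interval: [-1.221562, -1.136875]
Iteration 6:
  c_6 = (-1.221562 + (-1.136875))/2 = -1.179219
  f(c_6) = f(-1.179219) = 0.148891
  f(a) × f(c) < 0, new interval: [-1.221562, -1.179219]

After 6 iteration(s), the approximation is c_6 = -1.179219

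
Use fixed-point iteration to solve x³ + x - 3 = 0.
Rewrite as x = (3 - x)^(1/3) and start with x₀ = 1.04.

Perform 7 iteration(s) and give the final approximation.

Equation: x³ + x - 3 = 0
Fixed-point form: x = (3 - x)^(1/3)
x₀ = 1.04

x_1 = g(1.040000) = 1.251465
x_2 = g(1.251465) = 1.204735
x_3 = g(1.204735) = 1.215373
x_4 = g(1.215373) = 1.212967
x_5 = g(1.212967) = 1.213512
x_6 = g(1.213512) = 1.213389
x_7 = g(1.213389) = 1.213417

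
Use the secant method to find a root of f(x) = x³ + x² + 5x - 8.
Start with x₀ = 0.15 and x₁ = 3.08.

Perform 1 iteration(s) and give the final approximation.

f(x) = x³ + x² + 5x - 8
x₀ = 0.15, x₁ = 3.08

Secant formula: x_{n+1} = x_n - f(x_n)(x_n - x_{n-1})/(f(x_n) - f(x_{n-1}))

Iteration 1:
  f(0.150000) = -7.224125
  f(3.080000) = 46.104512
  x_2 = 3.080000 - 46.104512×(3.080000 - 0.150000)/(46.104512 - (-7.224125))
       = 0.546910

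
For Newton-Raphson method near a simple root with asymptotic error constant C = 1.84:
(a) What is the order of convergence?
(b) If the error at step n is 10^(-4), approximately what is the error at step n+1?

(a) Newton-Raphson has quadratic (order 2) convergence near simple roots.
    This means |e_{n+1}| ≈ C|e_n|².

(b) With |e_n| = 10^(-4) and C = 1.84:
    |e_{n+1}| ≈ 1.84 × (10^(-4))² = 1.84 × 10^(-8)

(a) 2 (quadratic); (b) |e_{n+1}| ≈ 1.840e-08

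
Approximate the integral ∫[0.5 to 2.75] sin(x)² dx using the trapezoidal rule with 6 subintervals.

f(x) = sin(x)²
a = 0.5, b = 2.75, n = 6
h = (b - a)/n = 0.375000

Trapezoidal rule: (h/2)[f(x₀) + 2f(x₁) + 2f(x₂) + ... + f(xₙ)]

x_0 = 0.5000, f(x_0) = 0.229849, coefficient = 1
x_1 = 0.8750, f(x_1) = 0.589123, coefficient = 2
x_2 = 1.2500, f(x_2) = 0.900572, coefficient = 2
x_3 = 1.6250, f(x_3) = 0.997065, coefficient = 2
x_4 = 2.0000, f(x_4) = 0.826822, coefficient = 2
x_5 = 2.3750, f(x_5) = 0.481199, coefficient = 2
x_6 = 2.7500, f(x_6) = 0.145665, coefficient = 1

I ≈ (0.375000/2) × 7.965075 = 1.493452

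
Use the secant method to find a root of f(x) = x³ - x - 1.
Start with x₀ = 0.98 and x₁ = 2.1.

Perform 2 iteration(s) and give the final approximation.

f(x) = x³ - x - 1
x₀ = 0.98, x₁ = 2.1

Secant formula: x_{n+1} = x_n - f(x_n)(x_n - x_{n-1})/(f(x_n) - f(x_{n-1}))

Iteration 1:
  f(0.980000) = -1.038808
  f(2.100000) = 6.161000
  x_2 = 2.100000 - 6.161000×(2.100000 - 0.980000)/(6.161000 - (-1.038808))
       = 1.141597
Iteration 2:
  f(2.100000) = 6.161000
  f(1.141597) = -0.653819
  x_3 = 1.141597 - (-0.653819)×(1.141597 - 2.100000)/(-0.653819 - 6.161000)
       = 1.233547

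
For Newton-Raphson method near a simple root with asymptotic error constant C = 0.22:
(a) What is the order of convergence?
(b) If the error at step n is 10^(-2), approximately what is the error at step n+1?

(a) Newton-Raphson has quadratic (order 2) convergence near simple roots.
    This means |e_{n+1}| ≈ C|e_n|².

(b) With |e_n| = 10^(-2) and C = 0.22:
    |e_{n+1}| ≈ 0.22 × (10^(-2))² = 0.22 × 10^(-4)

(a) 2 (quadratic); (b) |e_{n+1}| ≈ 2.200e-05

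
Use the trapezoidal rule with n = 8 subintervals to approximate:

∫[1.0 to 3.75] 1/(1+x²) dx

f(x) = 1/(1+x²)
a = 1.0, b = 3.75, n = 8
h = (b - a)/n = 0.343750

Trapezoidal rule: (h/2)[f(x₀) + 2f(x₁) + 2f(x₂) + ... + f(xₙ)]

x_0 = 1.0000, f(x_0) = 0.500000, coefficient = 1
x_1 = 1.3438, f(x_1) = 0.356422, coefficient = 2
x_2 = 1.6875, f(x_2) = 0.259898, coefficient = 2
x_3 = 2.0312, f(x_3) = 0.195085, coefficient = 2
x_4 = 2.3750, f(x_4) = 0.150588, coefficient = 2
x_5 = 2.7188, f(x_5) = 0.119167, coefficient = 2
x_6 = 3.0625, f(x_6) = 0.096349, coefficient = 2
x_7 = 3.4062, f(x_7) = 0.079349, coefficient = 2
x_8 = 3.7500, f(x_8) = 0.066390, coefficient = 1

I ≈ (0.343750/2) × 3.080107 = 0.529393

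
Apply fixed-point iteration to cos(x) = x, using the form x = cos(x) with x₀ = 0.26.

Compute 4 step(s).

Equation: cos(x) = x
Fixed-point form: x = cos(x)
x₀ = 0.26

x_1 = g(0.260000) = 0.966390
x_2 = g(0.966390) = 0.568274
x_3 = g(0.568274) = 0.842831
x_4 = g(0.842831) = 0.665352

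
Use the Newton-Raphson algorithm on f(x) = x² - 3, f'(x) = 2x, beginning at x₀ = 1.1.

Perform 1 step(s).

f(x) = x² - 3
f'(x) = 2x
x₀ = 1.1

Newton-Raphson formula: x_{n+1} = x_n - f(x_n)/f'(x_n)

Iteration 1:
  f(1.100000) = -1.790000
  f'(1.100000) = 2.200000
  x_1 = 1.100000 - (-1.790000)/2.200000 = 1.913636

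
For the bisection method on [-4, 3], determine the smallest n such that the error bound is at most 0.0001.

We need (b-a)/2^n ≤ 0.0001
(3 - (-4))/2^n ≤ 0.0001
7/2^n ≤ 0.0001
2^n ≥ 70000
n ≥ log₂(70000) = 16.10
n ≥ 17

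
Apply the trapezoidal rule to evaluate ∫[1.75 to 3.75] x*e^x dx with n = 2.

f(x) = x*e^x
a = 1.75, b = 3.75, n = 2
h = (b - a)/n = 1.000000

Trapezoidal rule: (h/2)[f(x₀) + 2f(x₁) + 2f(x₂) + ... + f(xₙ)]

x_0 = 1.7500, f(x_0) = 10.070555, coefficient = 1
x_1 = 2.7500, f(x_1) = 43.017238, coefficient = 2
x_2 = 3.7500, f(x_2) = 159.454058, coefficient = 1

I ≈ (1.000000/2) × 255.559088 = 127.779544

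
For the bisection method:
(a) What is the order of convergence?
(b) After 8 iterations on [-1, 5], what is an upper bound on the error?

(a) Bisection has linear (order 1) convergence; the error is halved each step.

(b) Error bound = (b-a)/2^n = (5 - (-1))/2^{8}
    = 6/2^{8}

(a) 1 (linear); (b) error ≤ 2.34e-02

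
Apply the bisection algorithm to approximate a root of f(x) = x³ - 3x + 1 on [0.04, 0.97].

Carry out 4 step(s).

f(x) = x³ - 3x + 1
Initial interval: [0.04, 0.97]

Iteration 1:
  c_1 = (0.040000 + 0.970000)/2 = 0.505000
  f(c_1) = f(0.505000) = -0.386212
  f(a) × f(c) < 0, new interval: [0.040000, 0.505000]
Iteration 2:
  c_2 = (0.040000 + 0.505000)/2 = 0.272500
  f(c_2) = f(0.272500) = 0.202735
  f(a) × f(c) ≥ 0, new interval: [0.272500, 0.505000]
Iteration 3:
  c_3 = (0.272500 + 0.505000)/2 = 0.388750
  f(c_3) = f(0.388750) = -0.107500
  f(a) × f(c) < 0, new interval: [0.272500, 0.388750]
Iteration 4:
  c_4 = (0.272500 + 0.388750)/2 = 0.330625
  f(c_4) = f(0.330625) = 0.044267
  f(a) × f(c) ≥ 0, new interval: [0.330625, 0.388750]

After 4 iteration(s), the approximation is c_4 = 0.330625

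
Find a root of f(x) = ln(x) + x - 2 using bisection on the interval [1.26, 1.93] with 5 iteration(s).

f(x) = ln(x) + x - 2
Initial interval: [1.26, 1.93]

Iteration 1:
  c_1 = (1.260000 + 1.930000)/2 = 1.595000
  f(c_1) = f(1.595000) = 0.061874
  f(a) × f(c) < 0, new interval: [1.260000, 1.595000]
Iteration 2:
  c_2 = (1.260000 + 1.595000)/2 = 1.427500
  f(c_2) = f(1.427500) = -0.216575
  f(a) × f(c) ≥ 0, new interval: [1.427500, 1.595000]
Iteration 3:
  c_3 = (1.427500 + 1.595000)/2 = 1.511250
  f(c_3) = f(1.511250) = -0.075813
  f(a) × f(c) ≥ 0, new interval: [1.511250, 1.595000]
Iteration 4:
  c_4 = (1.511250 + 1.595000)/2 = 1.553125
  f(c_4) = f(1.553125) = -0.006606
  f(a) × f(c) ≥ 0, new interval: [1.553125, 1.595000]
Iteration 5:
  c_5 = (1.553125 + 1.595000)/2 = 1.574063
  f(c_5) = f(1.574063) = 0.027722
  f(a) × f(c) < 0, new interval: [1.553125, 1.574063]

After 5 iteration(s), the approximation is c_5 = 1.574063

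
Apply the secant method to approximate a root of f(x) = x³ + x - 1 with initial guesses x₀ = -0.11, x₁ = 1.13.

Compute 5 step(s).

f(x) = x³ + x - 1
x₀ = -0.11, x₁ = 1.13

Secant formula: x_{n+1} = x_n - f(x_n)(x_n - x_{n-1})/(f(x_n) - f(x_{n-1}))

Iteration 1:
  f(-0.110000) = -1.111331
  f(1.130000) = 1.572897
  x_2 = 1.130000 - 1.572897×(1.130000 - (-0.110000))/(1.572897 - (-1.111331))
       = 0.403388
Iteration 2:
  f(1.130000) = 1.572897
  f(0.403388) = -0.530972
  x_3 = 0.403388 - (-0.530972)×(0.403388 - 1.130000)/(-0.530972 - 1.572897)
       = 0.586769
Iteration 3:
  f(0.403388) = -0.530972
  f(0.586769) = -0.211207
  x_4 = 0.586769 - (-0.211207)×(0.586769 - 0.403388)/(-0.211207 - (-0.530972))
       = 0.707894
Iteration 4:
  f(0.586769) = -0.211207
  f(0.707894) = 0.062629
  x_5 = 0.707894 - 0.062629×(0.707894 - 0.586769)/(0.062629 - (-0.211207))
       = 0.680191
Iteration 5:
  f(0.707894) = 0.062629
  f(0.680191) = -0.005111
  x_6 = 0.680191 - (-0.005111)×(0.680191 - 0.707894)/(-0.005111 - 0.062629)
       = 0.682282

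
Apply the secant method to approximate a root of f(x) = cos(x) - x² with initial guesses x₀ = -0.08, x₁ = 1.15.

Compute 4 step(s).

f(x) = cos(x) - x²
x₀ = -0.08, x₁ = 1.15

Secant formula: x_{n+1} = x_n - f(x_n)(x_n - x_{n-1})/(f(x_n) - f(x_{n-1}))

Iteration 1:
  f(-0.080000) = 0.990402
  f(1.150000) = -0.914013
  x_2 = 1.150000 - (-0.914013)×(1.150000 - (-0.080000))/(-0.914013 - 0.990402)
       = 0.559669
Iteration 2:
  f(1.150000) = -0.914013
  f(0.559669) = 0.534202
  x_3 = 0.559669 - 0.534202×(0.559669 - 1.150000)/(0.534202 - (-0.914013))
       = 0.777424
Iteration 3:
  f(0.559669) = 0.534202
  f(0.777424) = 0.108335
  x_4 = 0.777424 - 0.108335×(0.777424 - 0.559669)/(0.108335 - 0.534202)
       = 0.832818
Iteration 4:
  f(0.777424) = 0.108335
  f(0.832818) = -0.020792
  x_5 = 0.832818 - (-0.020792)×(0.832818 - 0.777424)/(-0.020792 - 0.108335)
       = 0.823898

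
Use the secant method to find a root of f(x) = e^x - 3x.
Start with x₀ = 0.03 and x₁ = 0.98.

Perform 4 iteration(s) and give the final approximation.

f(x) = e^x - 3x
x₀ = 0.03, x₁ = 0.98

Secant formula: x_{n+1} = x_n - f(x_n)(x_n - x_{n-1})/(f(x_n) - f(x_{n-1}))

Iteration 1:
  f(0.030000) = 0.940455
  f(0.980000) = -0.275544
  x_2 = 0.980000 - (-0.275544)×(0.980000 - 0.030000)/(-0.275544 - 0.940455)
       = 0.764731
Iteration 2:
  f(0.980000) = -0.275544
  f(0.764731) = -0.145777
  x_3 = 0.764731 - (-0.145777)×(0.764731 - 0.980000)/(-0.145777 - (-0.275544))
       = 0.522904
Iteration 3:
  f(0.764731) = -0.145777
  f(0.522904) = 0.118207
  x_4 = 0.522904 - 0.118207×(0.522904 - 0.764731)/(0.118207 - (-0.145777))
       = 0.631190
Iteration 4:
  f(0.522904) = 0.118207
  f(0.631190) = -0.013724
  x_5 = 0.631190 - (-0.013724)×(0.631190 - 0.522904)/(-0.013724 - 0.118207)
       = 0.619926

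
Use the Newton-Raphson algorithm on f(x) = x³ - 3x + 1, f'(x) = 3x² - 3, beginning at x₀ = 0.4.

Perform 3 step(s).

f(x) = x³ - 3x + 1
f'(x) = 3x² - 3
x₀ = 0.4

Newton-Raphson formula: x_{n+1} = x_n - f(x_n)/f'(x_n)

Iteration 1:
  f(0.400000) = -0.136000
  f'(0.400000) = -2.520000
  x_1 = 0.400000 - (-0.136000)/(-2.520000) = 0.346032
Iteration 2:
  f(0.346032) = 0.003338
  f'(0.346032) = -2.640786
  x_2 = 0.346032 - 0.003338/(-2.640786) = 0.347296
Iteration 3:
  f(0.347296) = 0.000002
  f'(0.347296) = -2.638157
  x_3 = 0.347296 - 0.000002/(-2.638157) = 0.347296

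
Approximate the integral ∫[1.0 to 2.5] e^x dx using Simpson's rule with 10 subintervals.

f(x) = e^x
a = 1.0, b = 2.5, n = 10
h = (b - a)/n = 0.150000

Simpson's rule: (h/3)[f(x₀) + 4f(x₁) + 2f(x₂) + ... + f(xₙ)]

x_0 = 1.0000, f(x_0) = 2.718282, coefficient = 1
x_1 = 1.1500, f(x_1) = 3.158193, coefficient = 4
x_2 = 1.3000, f(x_2) = 3.669297, coefficient = 2
x_3 = 1.4500, f(x_3) = 4.263115, coefficient = 4
x_4 = 1.6000, f(x_4) = 4.953032, coefficient = 2
x_5 = 1.7500, f(x_5) = 5.754603, coefficient = 4
x_6 = 1.9000, f(x_6) = 6.685894, coefficient = 2
x_7 = 2.0500, f(x_7) = 7.767901, coefficient = 4
x_8 = 2.2000, f(x_8) = 9.025013, coefficient = 2
x_9 = 2.3500, f(x_9) = 10.485570, coefficient = 4
x_10 = 2.5000, f(x_10) = 12.182494, coefficient = 1

I ≈ (0.150000/3) × 189.284774 = 9.464239
Exact value: 9.464212
Error: 0.000027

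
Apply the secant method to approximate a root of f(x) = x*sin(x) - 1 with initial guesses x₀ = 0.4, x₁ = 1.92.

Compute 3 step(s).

f(x) = x*sin(x) - 1
x₀ = 0.4, x₁ = 1.92

Secant formula: x_{n+1} = x_n - f(x_n)(x_n - x_{n-1})/(f(x_n) - f(x_{n-1}))

Iteration 1:
  f(0.400000) = -0.844233
  f(1.920000) = 0.804119
  x_2 = 1.920000 - 0.804119×(1.920000 - 0.400000)/(0.804119 - (-0.844233))
       = 1.178495
Iteration 2:
  f(1.920000) = 0.804119
  f(1.178495) = 0.088967
  x_3 = 1.178495 - 0.088967×(1.178495 - 1.920000)/(0.088967 - 0.804119)
       = 1.086250
Iteration 3:
  f(1.178495) = 0.088967
  f(1.086250) = -0.038792
  x_4 = 1.086250 - (-0.038792)×(1.086250 - 1.178495)/(-0.038792 - 0.088967)
       = 1.114259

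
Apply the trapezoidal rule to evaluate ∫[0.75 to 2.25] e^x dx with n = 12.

f(x) = e^x
a = 0.75, b = 2.25, n = 12
h = (b - a)/n = 0.125000

Trapezoidal rule: (h/2)[f(x₀) + 2f(x₁) + 2f(x₂) + ... + f(xₙ)]

x_0 = 0.7500, f(x_0) = 2.117000, coefficient = 1
x_1 = 0.8750, f(x_1) = 2.398875, coefficient = 2
x_2 = 1.0000, f(x_2) = 2.718282, coefficient = 2
x_3 = 1.1250, f(x_3) = 3.080217, coefficient = 2
x_4 = 1.2500, f(x_4) = 3.490343, coefficient = 2
x_5 = 1.3750, f(x_5) = 3.955077, coefficient = 2
x_6 = 1.5000, f(x_6) = 4.481689, coefficient = 2
x_7 = 1.6250, f(x_7) = 5.078419, coefficient = 2
x_8 = 1.7500, f(x_8) = 5.754603, coefficient = 2
x_9 = 1.8750, f(x_9) = 6.520819, coefficient = 2
x_10 = 2.0000, f(x_10) = 7.389056, coefficient = 2
x_11 = 2.1250, f(x_11) = 8.372897, coefficient = 2
x_12 = 2.2500, f(x_12) = 9.487736, coefficient = 1

I ≈ (0.125000/2) × 118.085290 = 7.380331
Exact value: 7.370736
Error: 0.009595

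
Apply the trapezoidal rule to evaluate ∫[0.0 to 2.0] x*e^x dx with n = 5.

f(x) = x*e^x
a = 0.0, b = 2.0, n = 5
h = (b - a)/n = 0.400000

Trapezoidal rule: (h/2)[f(x₀) + 2f(x₁) + 2f(x₂) + ... + f(xₙ)]

x_0 = 0.0000, f(x_0) = 0.000000, coefficient = 1
x_1 = 0.4000, f(x_1) = 0.596730, coefficient = 2
x_2 = 0.8000, f(x_2) = 1.780433, coefficient = 2
x_3 = 1.2000, f(x_3) = 3.984140, coefficient = 2
x_4 = 1.6000, f(x_4) = 7.924852, coefficient = 2
x_5 = 2.0000, f(x_5) = 14.778112, coefficient = 1

I ≈ (0.400000/2) × 43.350422 = 8.670084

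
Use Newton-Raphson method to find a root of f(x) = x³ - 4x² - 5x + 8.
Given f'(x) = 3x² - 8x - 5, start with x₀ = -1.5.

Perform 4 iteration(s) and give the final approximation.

f(x) = x³ - 4x² - 5x + 8
f'(x) = 3x² - 8x - 5
x₀ = -1.5

Newton-Raphson formula: x_{n+1} = x_n - f(x_n)/f'(x_n)

Iteration 1:
  f(-1.500000) = 3.125000
  f'(-1.500000) = 13.750000
  x_1 = -1.500000 - 3.125000/13.750000 = -1.727273
Iteration 2:
  f(-1.727273) = -0.450789
  f'(-1.727273) = 17.768595
  x_2 = -1.727273 - (-0.450789)/17.768595 = -1.701903
Iteration 3:
  f(-1.701903) = -0.005893
  f'(-1.701903) = 17.304641
  x_3 = -1.701903 - (-0.005893)/17.304641 = -1.701562
Iteration 4:
  f(-1.701562) = -0.000001
  f'(-1.701562) = 17.298439
  x_4 = -1.701562 - (-0.000001)/17.298439 = -1.701562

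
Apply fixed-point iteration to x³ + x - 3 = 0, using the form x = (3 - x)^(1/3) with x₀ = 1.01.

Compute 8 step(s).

Equation: x³ + x - 3 = 0
Fixed-point form: x = (3 - x)^(1/3)
x₀ = 1.01

x_1 = g(1.010000) = 1.257818
x_2 = g(1.257818) = 1.203274
x_3 = g(1.203274) = 1.215702
x_4 = g(1.215702) = 1.212893
x_5 = g(1.212893) = 1.213529
x_6 = g(1.213529) = 1.213385
x_7 = g(1.213385) = 1.213418
x_8 = g(1.213418) = 1.213410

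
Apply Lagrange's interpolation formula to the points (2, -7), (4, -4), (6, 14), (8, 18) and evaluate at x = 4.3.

Lagrange interpolation formula:
P(x) = Σ yᵢ × Lᵢ(x)
where Lᵢ(x) = Π_{j≠i} (x - xⱼ)/(xᵢ - xⱼ)

L_0(4.3) = (4.3 - 4)/(2 - 4) × (4.3 - 6)/(2 - 6) × (4.3 - 8)/(2 - 8) = -0.039312
L_1(4.3) = (4.3 - 2)/(4 - 2) × (4.3 - 6)/(4 - 6) × (4.3 - 8)/(4 - 8) = 0.904188
L_2(4.3) = (4.3 - 2)/(6 - 2) × (4.3 - 4)/(6 - 4) × (4.3 - 8)/(6 - 8) = 0.159562
L_3(4.3) = (4.3 - 2)/(8 - 2) × (4.3 - 4)/(8 - 4) × (4.3 - 6)/(8 - 6) = -0.024437

P(4.3) = (-7)×L_0(4.3) + (-4)×L_1(4.3) + 14×L_2(4.3) + 18×L_3(4.3)
P(4.3) = -1.547563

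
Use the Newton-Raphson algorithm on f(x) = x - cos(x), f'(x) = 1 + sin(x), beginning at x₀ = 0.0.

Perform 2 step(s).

f(x) = x - cos(x)
f'(x) = 1 + sin(x)
x₀ = 0.0

Newton-Raphson formula: x_{n+1} = x_n - f(x_n)/f'(x_n)

Iteration 1:
  f(0.000000) = -1.000000
  f'(0.000000) = 1.000000
  x_1 = 0.000000 - (-1.000000)/1.000000 = 1.000000
Iteration 2:
  f(1.000000) = 0.459698
  f'(1.000000) = 1.841471
  x_2 = 1.000000 - 0.459698/1.841471 = 0.750364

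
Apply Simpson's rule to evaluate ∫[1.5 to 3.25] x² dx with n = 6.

f(x) = x²
a = 1.5, b = 3.25, n = 6
h = (b - a)/n = 0.291667

Simpson's rule: (h/3)[f(x₀) + 4f(x₁) + 2f(x₂) + ... + f(xₙ)]

x_0 = 1.5000, f(x_0) = 2.250000, coefficient = 1
x_1 = 1.7917, f(x_1) = 3.210069, coefficient = 4
x_2 = 2.0833, f(x_2) = 4.340278, coefficient = 2
x_3 = 2.3750, f(x_3) = 5.640625, coefficient = 4
x_4 = 2.6667, f(x_4) = 7.111111, coefficient = 2
x_5 = 2.9583, f(x_5) = 8.751736, coefficient = 4
x_6 = 3.2500, f(x_6) = 10.562500, coefficient = 1

I ≈ (0.291667/3) × 106.125000 = 10.317708
Exact value: 10.317708
Error: 0.000000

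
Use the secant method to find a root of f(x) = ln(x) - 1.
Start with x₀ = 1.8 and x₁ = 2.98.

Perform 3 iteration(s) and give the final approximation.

f(x) = ln(x) - 1
x₀ = 1.8, x₁ = 2.98

Secant formula: x_{n+1} = x_n - f(x_n)(x_n - x_{n-1})/(f(x_n) - f(x_{n-1}))

Iteration 1:
  f(1.800000) = -0.412213
  f(2.980000) = 0.091923
  x_2 = 2.980000 - 0.091923×(2.980000 - 1.800000)/(0.091923 - (-0.412213))
       = 2.764841
Iteration 2:
  f(2.980000) = 0.091923
  f(2.764841) = 0.016983
  x_3 = 2.764841 - 0.016983×(2.764841 - 2.980000)/(0.016983 - 0.091923)
       = 2.716081
Iteration 3:
  f(2.764841) = 0.016983
  f(2.716081) = -0.000810
  x_4 = 2.716081 - (-0.000810)×(2.716081 - 2.764841)/(-0.000810 - 0.016983)
       = 2.718301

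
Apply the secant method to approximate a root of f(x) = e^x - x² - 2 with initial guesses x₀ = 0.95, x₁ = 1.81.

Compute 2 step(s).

f(x) = e^x - x² - 2
x₀ = 0.95, x₁ = 1.81

Secant formula: x_{n+1} = x_n - f(x_n)(x_n - x_{n-1})/(f(x_n) - f(x_{n-1}))

Iteration 1:
  f(0.950000) = -0.316790
  f(1.810000) = 0.834347
  x_2 = 1.810000 - 0.834347×(1.810000 - 0.950000)/(0.834347 - (-0.316790))
       = 1.186670
Iteration 2:
  f(1.810000) = 0.834347
  f(1.186670) = -0.132032
  x_3 = 1.186670 - (-0.132032)×(1.186670 - 1.810000)/(-0.132032 - 0.834347)
       = 1.271833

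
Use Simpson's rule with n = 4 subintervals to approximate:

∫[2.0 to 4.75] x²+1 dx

f(x) = x²+1
a = 2.0, b = 4.75, n = 4
h = (b - a)/n = 0.687500

Simpson's rule: (h/3)[f(x₀) + 4f(x₁) + 2f(x₂) + ... + f(xₙ)]

x_0 = 2.0000, f(x_0) = 5.000000, coefficient = 1
x_1 = 2.6875, f(x_1) = 8.222656, coefficient = 4
x_2 = 3.3750, f(x_2) = 12.390625, coefficient = 2
x_3 = 4.0625, f(x_3) = 17.503906, coefficient = 4
x_4 = 4.7500, f(x_4) = 23.562500, coefficient = 1

I ≈ (0.687500/3) × 156.250000 = 35.807292
Exact value: 35.807292
Error: 0.000000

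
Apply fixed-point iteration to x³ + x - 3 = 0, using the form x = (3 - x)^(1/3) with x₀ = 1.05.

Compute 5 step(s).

Equation: x³ + x - 3 = 0
Fixed-point form: x = (3 - x)^(1/3)
x₀ = 1.05

x_1 = g(1.050000) = 1.249333
x_2 = g(1.249333) = 1.205224
x_3 = g(1.205224) = 1.215262
x_4 = g(1.215262) = 1.212993
x_5 = g(1.212993) = 1.213507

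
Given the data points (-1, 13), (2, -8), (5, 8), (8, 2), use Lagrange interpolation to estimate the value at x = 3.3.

Lagrange interpolation formula:
P(x) = Σ yᵢ × Lᵢ(x)
where Lᵢ(x) = Π_{j≠i} (x - xⱼ)/(xᵢ - xⱼ)

L_0(3.3) = (3.3 - 2)/(-1 - 2) × (3.3 - 5)/(-1 - 5) × (3.3 - 8)/(-1 - 8) = -0.064117
L_1(3.3) = (3.3 - (-1))/(2 - (-1)) × (3.3 - 5)/(2 - 5) × (3.3 - 8)/(2 - 8) = 0.636241
L_2(3.3) = (3.3 - (-1))/(5 - (-1)) × (3.3 - 2)/(5 - 2) × (3.3 - 8)/(5 - 8) = 0.486537
L_3(3.3) = (3.3 - (-1))/(8 - (-1)) × (3.3 - 2)/(8 - 2) × (3.3 - 5)/(8 - 5) = -0.058660

P(3.3) = 13×L_0(3.3) + (-8)×L_1(3.3) + 8×L_2(3.3) + 2×L_3(3.3)
P(3.3) = -2.148475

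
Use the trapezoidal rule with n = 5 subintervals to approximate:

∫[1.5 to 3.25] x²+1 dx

f(x) = x²+1
a = 1.5, b = 3.25, n = 5
h = (b - a)/n = 0.350000

Trapezoidal rule: (h/2)[f(x₀) + 2f(x₁) + 2f(x₂) + ... + f(xₙ)]

x_0 = 1.5000, f(x_0) = 3.250000, coefficient = 1
x_1 = 1.8500, f(x_1) = 4.422500, coefficient = 2
x_2 = 2.2000, f(x_2) = 5.840000, coefficient = 2
x_3 = 2.5500, f(x_3) = 7.502500, coefficient = 2
x_4 = 2.9000, f(x_4) = 9.410000, coefficient = 2
x_5 = 3.2500, f(x_5) = 11.562500, coefficient = 1

I ≈ (0.350000/2) × 69.162500 = 12.103437
Exact value: 12.067708
Error: 0.035729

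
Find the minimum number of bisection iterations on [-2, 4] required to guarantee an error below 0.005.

We need (b-a)/2^n ≤ 0.005
(4 - (-2))/2^n ≤ 0.005
6/2^n ≤ 0.005
2^n ≥ 1200
n ≥ log₂(1200) = 10.23
n ≥ 11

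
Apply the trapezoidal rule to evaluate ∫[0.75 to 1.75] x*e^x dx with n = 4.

f(x) = x*e^x
a = 0.75, b = 1.75, n = 4
h = (b - a)/n = 0.250000

Trapezoidal rule: (h/2)[f(x₀) + 2f(x₁) + 2f(x₂) + ... + f(xₙ)]

x_0 = 0.7500, f(x_0) = 1.587750, coefficient = 1
x_1 = 1.0000, f(x_1) = 2.718282, coefficient = 2
x_2 = 1.2500, f(x_2) = 4.362929, coefficient = 2
x_3 = 1.5000, f(x_3) = 6.722534, coefficient = 2
x_4 = 1.7500, f(x_4) = 10.070555, coefficient = 1

I ≈ (0.250000/2) × 39.265793 = 4.908224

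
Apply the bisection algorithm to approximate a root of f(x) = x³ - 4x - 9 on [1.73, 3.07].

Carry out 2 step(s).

f(x) = x³ - 4x - 9
Initial interval: [1.73, 3.07]

Iteration 1:
  c_1 = (1.730000 + 3.070000)/2 = 2.400000
  f(c_1) = f(2.400000) = -4.776000
  f(a) × f(c) ≥ 0, new interval: [2.400000, 3.070000]
Iteration 2:
  c_2 = (2.400000 + 3.070000)/2 = 2.735000
  f(c_2) = f(2.735000) = 0.518415
  f(a) × f(c) < 0, new interval: [2.400000, 2.735000]

After 2 iteration(s), the approximation is c_2 = 2.735000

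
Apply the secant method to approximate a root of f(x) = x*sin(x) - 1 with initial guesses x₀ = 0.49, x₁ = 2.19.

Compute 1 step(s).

f(x) = x*sin(x) - 1
x₀ = 0.49, x₁ = 2.19

Secant formula: x_{n+1} = x_n - f(x_n)(x_n - x_{n-1})/(f(x_n) - f(x_{n-1}))

Iteration 1:
  f(0.490000) = -0.769393
  f(2.190000) = 0.783407
  x_2 = 2.190000 - 0.783407×(2.190000 - 0.490000)/(0.783407 - (-0.769393))
       = 1.332329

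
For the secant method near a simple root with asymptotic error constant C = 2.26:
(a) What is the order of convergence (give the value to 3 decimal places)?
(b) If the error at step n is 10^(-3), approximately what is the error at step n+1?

(a) Secant method has superlinear convergence with order φ = (1+√5)/2 ≈ 1.618.
    This means |e_{n+1}| ≈ C|e_n|^1.618.

(b) With |e_n| = 10^(-3) and C = 2.26:
    |e_{n+1}| ≈ 2.26 × (10^(-3))^1.618 = 2.26 × 10^(-4.85)

(a) ≈ 1.618 (golden ratio); (b) |e_{n+1}| ≈ 3.162e-05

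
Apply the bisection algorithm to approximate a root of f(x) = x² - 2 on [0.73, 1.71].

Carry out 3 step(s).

f(x) = x² - 2
Initial interval: [0.73, 1.71]

Iteration 1:
  c_1 = (0.730000 + 1.710000)/2 = 1.220000
  f(c_1) = f(1.220000) = -0.511600
  f(a) × f(c) ≥ 0, new interval: [1.220000, 1.710000]
Iteration 2:
  c_2 = (1.220000 + 1.710000)/2 = 1.465000
  f(c_2) = f(1.465000) = 0.146225
  f(a) × f(c) < 0, new interval: [1.220000, 1.465000]
Iteration 3:
  c_3 = (1.220000 + 1.465000)/2 = 1.342500
  f(c_3) = f(1.342500) = -0.197694
  f(a) × f(c) ≥ 0, new interval: [1.342500, 1.465000]

After 3 iteration(s), the approximation is c_3 = 1.342500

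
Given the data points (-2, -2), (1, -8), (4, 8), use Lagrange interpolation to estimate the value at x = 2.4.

Lagrange interpolation formula:
P(x) = Σ yᵢ × Lᵢ(x)
where Lᵢ(x) = Π_{j≠i} (x - xⱼ)/(xᵢ - xⱼ)

L_0(2.4) = (2.4 - 1)/(-2 - 1) × (2.4 - 4)/(-2 - 4) = -0.124444
L_1(2.4) = (2.4 - (-2))/(1 - (-2)) × (2.4 - 4)/(1 - 4) = 0.782222
L_2(2.4) = (2.4 - (-2))/(4 - (-2)) × (2.4 - 1)/(4 - 1) = 0.342222

P(2.4) = (-2)×L_0(2.4) + (-8)×L_1(2.4) + 8×L_2(2.4)
P(2.4) = -3.271111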